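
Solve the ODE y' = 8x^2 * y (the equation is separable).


Separate variables: dy/y = 8x^2 dx.
Integrate: ln|y| = (8/3)x^3 + C₀.
Exponentiate: y = Ce^((8/3)x^3).


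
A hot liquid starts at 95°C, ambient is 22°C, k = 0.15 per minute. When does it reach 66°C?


From T(t) = T_a + (T₀ - T_a)e^(-kt), set T(t) = 66:
(66 - 22) / (95 - 22) = e^(-0.15t), so t = -ln(0.603)/0.15 ≈ 3.4 minutes.


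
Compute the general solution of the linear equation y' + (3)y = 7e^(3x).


P(x) = 3 ⇒ μ = e^(3x).
(μ y)' = 7e^(6x) ⇒ μ y = (7/6)e^(6x) + C.
Divide by μ: y = (7/6)e^(3x) + Ce^(-3x).


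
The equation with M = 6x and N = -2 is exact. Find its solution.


Check exactness: ∂M/∂y = 0 and ∂N/∂x = 0; equal, so the equation is exact.
Integrate M with respect to x (treating y as constant): ∫M dx = 3x^2 + h(y).
Differentiate w.r.t. y and set equal to N: the x-dependent terms already match, leaving h'(y) = -2. Integrate: h(y) = -2y.
So F(x,y) = -2y + 3x^2.
General solution: -2y + 3x^2 = C.


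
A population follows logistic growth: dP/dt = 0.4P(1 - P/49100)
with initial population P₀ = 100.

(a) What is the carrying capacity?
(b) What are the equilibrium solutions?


Logistic ODE dP/dt = 0.4P(1 - P/49100) has equilibria where dP/dt = 0, i.e. P = 0 or P = 49100.
The coefficient (1 - P/K) = 0 when P = K, identifying K = 49100 as the carrying capacity.
(a) K = 49100; (b) equilibria P = 0 and P = 49100.


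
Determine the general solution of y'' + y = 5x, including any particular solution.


Homogeneous: r² + 1 = 0 ⇒ r = ±1i, y_h = C₁cos(x) + C₂sin(x).
Polynomial forcing; try y_p = Ax + B. Then y_p'' + 1 y_p = 1(Ax + B) = 5x, so B = 0 and A = 5.
General solution: y = C₁cos(x) + C₂sin(x) + 5x.


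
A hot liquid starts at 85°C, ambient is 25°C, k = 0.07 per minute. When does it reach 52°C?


From T(t) = T_a + (T₀ - T_a)e^(-kt), set T(t) = 52:
(52 - 25) / (85 - 25) = e^(-0.07t), so t = -ln(0.450)/0.07 ≈ 11.4 minutes.


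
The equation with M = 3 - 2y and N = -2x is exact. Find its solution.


Check exactness: ∂M/∂y = -2 and ∂N/∂x = -2; equal, so the equation is exact.
Integrate M with respect to x (treating y as constant): ∫M dx = 3x - 2xy + h(y).
Differentiate w.r.t. y and set equal to N: all terms match, so h'(y) = 0 and h is a constant absorbed into C.
General solution: 3x - 2xy = C.


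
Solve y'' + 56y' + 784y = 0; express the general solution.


Characteristic equation: r² + 56r + 784 = 0, i.e. (r + 28)² = 0.
Repeated root r = -28; include an x factor for the second linearly independent solution.
General solution: y = (C₁ + C₂x)e^(-28x).


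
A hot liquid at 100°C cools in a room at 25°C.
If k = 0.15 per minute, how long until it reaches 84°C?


From T(t) = T_a + (T₀ - T_a)e^(-kt), set T(t) = 84:
(84 - 25) / (100 - 25) = e^(-0.15t), so t = -ln(0.787)/0.15 ≈ 1.6 minutes.


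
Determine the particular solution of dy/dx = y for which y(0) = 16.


General solution of y' = y is y = Ce^(x).
Apply y(0) = 16: C = 16.
Particular solution: y = 16e^(x).


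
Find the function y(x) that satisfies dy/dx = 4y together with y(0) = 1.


General solution of y' = 4y is y = Ce^(4x).
Apply y(0) = 1: C = 1.
Particular solution: y = e^(4x).


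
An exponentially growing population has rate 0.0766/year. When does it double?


Exponential growth: P(t) = P₀ e^(0.0766t). Set P(t)/P₀ = 2: e^(0.0766t) = 2.
Solve: t = ln(2)/0.0766 ≈ 9.05 years.


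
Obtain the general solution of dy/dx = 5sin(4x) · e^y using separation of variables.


Separate: e^(-y) dy = 5sin(4x) dx.
Integrate: -e^(-y) = -(5/4)cos(4x) + C₀.
Rearrange: e^(-y) = (5/4)cos(4x) + C.


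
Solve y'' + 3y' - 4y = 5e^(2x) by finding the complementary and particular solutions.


Characteristic roots of r² + 3r - 4 = 0 are 1, -4.
y_h = C₁e^(x) + C₂e^(-4x).
Forcing exponent 2 is not a characteristic root; try y_p = Ae^(2x).
Substitute: A·(4 + (3)·2 + (-4)) = A·6 = 5, so A = 5/6.
General solution: y = C₁e^(x) + C₂e^(-4x) + (5/6)e^(2x).


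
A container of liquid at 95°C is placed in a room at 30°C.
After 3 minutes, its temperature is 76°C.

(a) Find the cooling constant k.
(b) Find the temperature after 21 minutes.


Newton's law: T(t) = T_a + (T₀ - T_a)e^(-kt).
(a) Use T(3) = 76: (76 - 30)/(95 - 30) = e^(-k·3), so k = -ln(0.708)/3 ≈ 0.1152.
(b) Apply k to t = 21: T(21) = 30 + (65)e^(-2.420) ≈ 35.8°C.


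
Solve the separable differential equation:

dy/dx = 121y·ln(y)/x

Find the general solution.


Separate: dy/[y ln(y)] = 121 dx/x.
Substitute u = ln(y): du/u = 121 dx/x.
Integrate: ln|ln(y)| = 121ln|x| + C₀, hence ln(y) = C·x^121.


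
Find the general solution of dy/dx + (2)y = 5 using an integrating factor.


P(x) = 2, Q(x) = 5; integrating factor μ = e^(2x).
(μ y)' = 5e^(2x) ⇒ μ y = (5/2)e^(2x) + C.
Divide by μ: y = 5/2 + Ce^(-2x).


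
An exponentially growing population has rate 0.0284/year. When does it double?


Exponential growth: P(t) = P₀ e^(0.0284t). Set P(t)/P₀ = 2: e^(0.0284t) = 2.
Solve: t = ln(2)/0.0284 ≈ 24.41 years.


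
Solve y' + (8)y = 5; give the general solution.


P(x) = 8, Q(x) = 5; integrating factor μ = e^(8x).
(μ y)' = 5e^(8x) ⇒ μ y = (5/8)e^(8x) + C.
Divide by μ: y = 5/8 + Ce^(-8x).


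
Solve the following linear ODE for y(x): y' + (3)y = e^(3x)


P(x) = 3 ⇒ μ = e^(3x).
(μ y)' = e^(6x) ⇒ μ y = (1/6)e^(6x) + C.
Divide by μ: y = (1/6)e^(3x) + Ce^(-3x).


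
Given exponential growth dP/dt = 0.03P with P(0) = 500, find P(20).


The ODE dP/dt = 0.03P has solution P(t) = P(0)e^(0.03t).
Substitute P(0) = 500 and t = 20: P(20) = 500 e^(0.60) ≈ 911.


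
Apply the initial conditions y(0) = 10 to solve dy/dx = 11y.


General solution of y' = 11y is y = Ce^(11x).
Apply y(0) = 10: C = 10.
Particular solution: y = 10e^(11x).


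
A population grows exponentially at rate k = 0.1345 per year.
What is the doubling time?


Exponential growth: P(t) = P₀ e^(0.1345t). Set P(t)/P₀ = 2: e^(0.1345t) = 2.
Solve: t = ln(2)/0.1345 ≈ 5.15 years.


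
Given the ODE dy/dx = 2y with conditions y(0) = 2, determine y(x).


General solution of y' = 2y is y = Ce^(2x).
Apply y(0) = 2: C = 2.
Particular solution: y = 2e^(2x).


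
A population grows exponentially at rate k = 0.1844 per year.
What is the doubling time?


Exponential growth: P(t) = P₀ e^(0.1844t). Set P(t)/P₀ = 2: e^(0.1844t) = 2.
Solve: t = ln(2)/0.1844 ≈ 3.76 years.


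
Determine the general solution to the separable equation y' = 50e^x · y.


Separate variables: dy/y = 50e^x dx.
Integrate: ln|y| = 50e^x + C₀.
Exponentiate: y = Ce^(50e^x).


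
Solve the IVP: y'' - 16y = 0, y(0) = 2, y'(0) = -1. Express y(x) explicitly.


Characteristic roots of r² - 16 = 0 are 4, -4.
General solution y = c₁ e^(4x) + c₂ e^(-4x).
Apply y(0) = 2: c₁ + c₂ = 2. Apply y'(0) = -1: 4 c₁ - 4 c₂ = -1.
Solve: c₁ = 7/8, c₂ = 9/8.
Particular solution: y = (7/8)e^(4x) + (9/8)e^(-4x).


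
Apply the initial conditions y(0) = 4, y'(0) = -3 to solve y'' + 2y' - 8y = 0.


Characteristic roots of r² + 2r - 8 = 0 are 2, -4.
General solution y = c₁ e^(2x) + c₂ e^(-4x).
Apply y(0) = 4: c₁ + c₂ = 4. Apply y'(0) = -3: 2 c₁ - 4 c₂ = -3.
Solve: c₁ = 13/6, c₂ = 11/6.
Particular solution: y = (13/6)e^(2x) + (11/6)e^(-4x).


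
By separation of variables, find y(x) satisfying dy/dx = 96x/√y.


Separate: √y dy = 96x dx.
Integrate: (2/3)y^(3/2) = 48x² + C.


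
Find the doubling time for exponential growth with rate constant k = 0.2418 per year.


Exponential growth: P(t) = P₀ e^(0.2418t). Set P(t)/P₀ = 2: e^(0.2418t) = 2.
Solve: t = ln(2)/0.2418 ≈ 2.87 years.


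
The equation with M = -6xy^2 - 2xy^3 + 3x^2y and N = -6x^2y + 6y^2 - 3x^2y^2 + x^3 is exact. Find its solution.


Check exactness: ∂M/∂y = -12xy - 6xy^2 + 3x^2 and ∂N/∂x = -12xy - 6xy^2 + 3x^2; equal, so the equation is exact.
Integrate M with respect to x (treating y as constant): ∫M dx = -3x^2y^2 - x^2y^3 + x^3y + h(y).
Differentiate w.r.t. y and set equal to N: the x-dependent terms already match, leaving h'(y) = 6y^2. Integrate: h(y) = 2y^3.
So F(x,y) = -3x^2y^2 + 2y^3 - x^2y^3 + x^3y.
General solution: -3x^2y^2 + 2y^3 - x^2y^3 + x^3y = C.


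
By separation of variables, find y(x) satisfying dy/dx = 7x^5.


Integrate both sides with respect to x: y = ∫ 7x^5 dx = (7/6)x^6 + C.


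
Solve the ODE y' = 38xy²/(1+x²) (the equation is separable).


Separate: dy/y² = 38x/(1+x²) dx.
Integrate LHS: ∫ dy/y² = -1/y.
Integrate RHS via u = 1+x²: 19ln(1+x²) + C.
Result: -1/y = 19ln(1+x²) + C.


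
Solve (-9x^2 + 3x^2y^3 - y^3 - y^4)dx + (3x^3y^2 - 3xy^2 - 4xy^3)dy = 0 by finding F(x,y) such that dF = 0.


Check exactness: ∂M/∂y = 9x^2y^2 - 3y^2 - 4y^3 and ∂N/∂x = 9x^2y^2 - 3y^2 - 4y^3; equal, so the equation is exact.
Integrate M with respect to x (treating y as constant): ∫M dx = -3x^3 + x^3y^3 - xy^3 - xy^4 + h(y).
Differentiate w.r.t. y and set equal to N: all terms match, so h'(y) = 0 and h is a constant absorbed into C.
General solution: -3x^3 + x^3y^3 - xy^3 - xy^4 = C.


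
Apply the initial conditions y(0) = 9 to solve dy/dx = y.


General solution of y' = y is y = Ce^(x).
Apply y(0) = 9: C = 9.
Particular solution: y = 9e^(x).


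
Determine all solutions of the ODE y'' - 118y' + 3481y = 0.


Characteristic equation: r² - 118r + 3481 = 0, i.e. (r - 59)² = 0.
Repeated root r = 59; include an x factor for the second linearly independent solution.
General solution: y = (C₁ + C₂x)e^(59x).


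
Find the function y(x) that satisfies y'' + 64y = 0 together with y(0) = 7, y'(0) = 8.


Characteristic roots of r² + 64 = 0 are ±8i, so y = C₁cos(8x) + C₂sin(8x).
Apply y(0) = 7: C₁ = 7. Differentiate and apply y'(0) = 8: 8·C₂ = 8, so C₂ = 1.
Particular solution: y = 7cos(8x) + sin(8x).


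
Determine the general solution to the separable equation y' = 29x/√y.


Separate: √y dy = 29x dx.
Integrate: (2/3)y^(3/2) = (29/2)x² + C.


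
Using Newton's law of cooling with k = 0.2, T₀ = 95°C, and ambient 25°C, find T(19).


Newton's law: dT/dt = -k(T - T_a) has solution T(t) = T_a + (T₀ - T_a)e^(-kt).
Plug in T_a = 25, T₀ = 95, k = 0.2, t = 19: T(19) = 25 + (70)e^(-3.80) ≈ 26.6°C.


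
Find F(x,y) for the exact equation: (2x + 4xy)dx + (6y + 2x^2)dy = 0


Check exactness: ∂M/∂y = 4x and ∂N/∂x = 4x; equal, so the equation is exact.
Integrate M with respect to x (treating y as constant): ∫M dx = x^2 + 2x^2y + h(y).
Differentiate w.r.t. y and set equal to N: the x-dependent terms already match, leaving h'(y) = 6y. Integrate: h(y) = 3y^2.
So F(x,y) = 3y^2 + x^2 + 2x^2y.
General solution: 3y^2 + x^2 + 2x^2y = C.


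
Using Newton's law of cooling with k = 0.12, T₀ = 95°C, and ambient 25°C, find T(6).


Newton's law: dT/dt = -k(T - T_a) has solution T(t) = T_a + (T₀ - T_a)e^(-kt).
Plug in T_a = 25, T₀ = 95, k = 0.12, t = 6: T(6) = 25 + (70)e^(-0.72) ≈ 59.1°C.


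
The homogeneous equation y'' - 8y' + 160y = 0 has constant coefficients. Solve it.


Characteristic equation: r² - 8r + 160 = 0.
Discriminant is negative; roots r = 4 ± 12i (complex conjugate pair).
General solution uses e^(α x)(C₁ cos(β x) + C₂ sin(β x)): y = e^(4x)(C₁cos(12x) + C₂sin(12x)).


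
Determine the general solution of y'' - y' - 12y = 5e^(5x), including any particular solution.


Characteristic roots of r² - r - 12 = 0 are -3, 4.
y_h = C₁e^(-3x) + C₂e^(4x).
Forcing exponent 5 is not a characteristic root; try y_p = Ae^(5x).
Substitute: A·(25 + (-1)·5 + (-12)) = A·8 = 5, so A = 5/8.
General solution: y = C₁e^(-3x) + C₂e^(4x) + (5/8)e^(5x).


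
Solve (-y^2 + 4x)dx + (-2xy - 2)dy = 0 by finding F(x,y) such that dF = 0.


Check exactness: ∂M/∂y = -2y and ∂N/∂x = -2y; equal, so the equation is exact.
Integrate M with respect to x (treating y as constant): ∫M dx = -xy^2 + 2x^2 + h(y).
Differentiate w.r.t. y and set equal to N: the x-dependent terms already match, leaving h'(y) = -2. Integrate: h(y) = -2y.
So F(x,y) = -xy^2 - 2y + 2x^2.
General solution: -xy^2 - 2y + 2x^2 = C.


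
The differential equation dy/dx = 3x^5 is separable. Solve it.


Integrate both sides with respect to x: y = ∫ 3x^5 dx = (1/2)x^6 + C.


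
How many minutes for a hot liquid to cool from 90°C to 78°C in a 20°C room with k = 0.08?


From T(t) = T_a + (T₀ - T_a)e^(-kt), set T(t) = 78:
(78 - 20) / (90 - 20) = e^(-0.08t), so t = -ln(0.829)/0.08 ≈ 2.4 minutes.


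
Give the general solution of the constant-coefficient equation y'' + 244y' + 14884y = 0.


Characteristic equation: r² + 244r + 14884 = 0, i.e. (r + 122)² = 0.
Repeated root r = -122; include an x factor for the second linearly independent solution.
General solution: y = (C₁ + C₂x)e^(-122x).


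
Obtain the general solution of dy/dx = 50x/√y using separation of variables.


Separate: √y dy = 50x dx.
Integrate: (2/3)y^(3/2) = 25x² + C.


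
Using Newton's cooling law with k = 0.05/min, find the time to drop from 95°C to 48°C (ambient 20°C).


From T(t) = T_a + (T₀ - T_a)e^(-kt), set T(t) = 48:
(48 - 20) / (95 - 20) = e^(-0.05t), so t = -ln(0.373)/0.05 ≈ 19.7 minutes.


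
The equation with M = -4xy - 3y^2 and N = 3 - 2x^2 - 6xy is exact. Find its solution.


Check exactness: ∂M/∂y = -4x - 6y and ∂N/∂x = -4x - 6y; equal, so the equation is exact.
Integrate M with respect to x (treating y as constant): ∫M dx = -2x^2y - 3xy^2 + h(y).
Differentiate w.r.t. y and set equal to N: the x-dependent terms already match, leaving h'(y) = 3. Integrate: h(y) = 3y.
So F(x,y) = 3y - 2x^2y - 3xy^2.
General solution: 3y - 2x^2y - 3xy^2 = C.


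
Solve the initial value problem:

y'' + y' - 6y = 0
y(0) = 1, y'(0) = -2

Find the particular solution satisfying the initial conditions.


Characteristic roots of r² + r - 6 = 0 are -3, 2.
General solution y = c₁ e^(-3x) + c₂ e^(2x).
Apply y(0) = 1: c₁ + c₂ = 1. Apply y'(0) = -2: -3 c₁ + 2 c₂ = -2.
Solve: c₁ = 4/5, c₂ = 1/5.
Particular solution: y = (4/5)e^(-3x) + (1/5)e^(2x).


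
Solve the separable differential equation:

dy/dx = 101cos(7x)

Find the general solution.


g(y) = 1, so integrate directly: y = ∫ 101cos(7x) dx = (101/7)sin(7x) + C.


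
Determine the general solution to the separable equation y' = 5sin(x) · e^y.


Separate: e^(-y) dy = 5sin(x) dx.
Integrate: -e^(-y) = -5cos(x) + C₀.
Rearrange: e^(-y) = 5cos(x) + C.


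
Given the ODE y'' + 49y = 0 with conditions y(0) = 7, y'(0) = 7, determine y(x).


Characteristic roots of r² + 49 = 0 are ±7i, so y = C₁cos(7x) + C₂sin(7x).
Apply y(0) = 7: C₁ = 7. Differentiate and apply y'(0) = 7: 7·C₂ = 7, so C₂ = 1.
Particular solution: y = 7cos(7x) + sin(7x).


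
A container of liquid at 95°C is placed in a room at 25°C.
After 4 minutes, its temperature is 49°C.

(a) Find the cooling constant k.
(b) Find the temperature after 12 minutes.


Newton's law: T(t) = T_a + (T₀ - T_a)e^(-kt).
(a) Use T(4) = 49: (49 - 25)/(95 - 25) = e^(-k·4), so k = -ln(0.343)/4 ≈ 0.2676.
(b) Apply k to t = 12: T(12) = 25 + (70)e^(-3.211) ≈ 27.8°C.


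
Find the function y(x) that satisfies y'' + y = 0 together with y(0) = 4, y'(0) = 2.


Characteristic roots of r² + 1 = 0 are ±1i, so y = C₁cos(x) + C₂sin(x).
Apply y(0) = 4: C₁ = 4. Differentiate and apply y'(0) = 2: 1·C₂ = 2, so C₂ = 2.
Particular solution: y = 4cos(x) + 2sin(x).


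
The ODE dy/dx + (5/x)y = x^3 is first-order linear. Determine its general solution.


P(x) = 5/x ⇒ μ = x^5.
(x^5 y)' = x^8 ⇒ x^5 y = x^9/(9) + C.
Solve for y: y = (1/9)x^4 + C/x^5.


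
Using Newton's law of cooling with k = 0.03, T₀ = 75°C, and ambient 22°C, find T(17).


Newton's law: dT/dt = -k(T - T_a) has solution T(t) = T_a + (T₀ - T_a)e^(-kt).
Plug in T_a = 22, T₀ = 75, k = 0.03, t = 17: T(17) = 22 + (53)e^(-0.51) ≈ 53.8°C.


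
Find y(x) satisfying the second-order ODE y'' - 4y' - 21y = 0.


Characteristic equation: r² - 4r - 21 = 0.
Factor: (r + 3)(r - 7) = 0 ⇒ r = -3, 7 (distinct real).
General solution: y = C₁e^(-3x) + C₂e^(7x).


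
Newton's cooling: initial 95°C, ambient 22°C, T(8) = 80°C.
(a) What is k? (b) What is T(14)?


Newton's law: T(t) = T_a + (T₀ - T_a)e^(-kt).
(a) Use T(8) = 80: (80 - 22)/(95 - 22) = e^(-k·8), so k = -ln(0.795)/8 ≈ 0.0288.
(b) Apply k to t = 14: T(14) = 22 + (73)e^(-0.403) ≈ 70.8°C.


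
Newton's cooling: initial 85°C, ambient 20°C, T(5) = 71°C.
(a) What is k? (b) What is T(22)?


Newton's law: T(t) = T_a + (T₀ - T_a)e^(-kt).
(a) Use T(5) = 71: (71 - 20)/(85 - 20) = e^(-k·5), so k = -ln(0.785)/5 ≈ 0.0485.
(b) Apply k to t = 22: T(22) = 20 + (65)e^(-1.067) ≈ 42.4°C.


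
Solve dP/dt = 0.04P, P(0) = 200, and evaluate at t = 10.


The ODE dP/dt = 0.04P has solution P(t) = P(0)e^(0.04t).
Substitute P(0) = 200 and t = 10: P(10) = 200 e^(0.40) ≈ 298.


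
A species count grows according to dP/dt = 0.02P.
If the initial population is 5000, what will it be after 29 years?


The ODE dP/dt = 0.02P has solution P(t) = P(0)e^(0.02t).
Substitute P(0) = 5000 and t = 29: P(29) = 5000 e^(0.58) ≈ 8930.


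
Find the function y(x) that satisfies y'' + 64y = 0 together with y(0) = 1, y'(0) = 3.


Characteristic roots of r² + 64 = 0 are ±8i, so y = C₁cos(8x) + C₂sin(8x).
Apply y(0) = 1: C₁ = 1. Differentiate and apply y'(0) = 3: 8·C₂ = 3, so C₂ = 3/8.
Particular solution: y = cos(8x) + (3/8)sin(8x).


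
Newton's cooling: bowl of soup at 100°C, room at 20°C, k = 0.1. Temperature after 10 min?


Newton's law: dT/dt = -k(T - T_a) has solution T(t) = T_a + (T₀ - T_a)e^(-kt).
Plug in T_a = 20, T₀ = 100, k = 0.1, t = 10: T(10) = 20 + (80)e^(-1.00) ≈ 49.4°C.


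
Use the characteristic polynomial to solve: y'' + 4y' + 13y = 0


Characteristic equation: r² + 4r + 13 = 0.
Discriminant is negative; roots r = -2 ± 3i (complex conjugate pair).
General solution uses e^(α x)(C₁ cos(β x) + C₂ sin(β x)): y = e^(-2x)(C₁cos(3x) + C₂sin(3x)).


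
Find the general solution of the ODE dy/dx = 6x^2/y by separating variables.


Separate variables: y dy = 6x^2 dx.
Integrate both sides: y²/2 = 2x^3 + C₀.
Multiply by 2: y² = 4x^3 + C.


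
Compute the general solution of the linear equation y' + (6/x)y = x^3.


P(x) = 6/x ⇒ μ = x^6.
(x^6 y)' = x^9 ⇒ x^6 y = x^10/(10) + C.
Solve for y: y = (1/10)x^4 + C/x^6.


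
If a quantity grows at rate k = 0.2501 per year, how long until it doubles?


Exponential growth: P(t) = P₀ e^(0.2501t). Set P(t)/P₀ = 2: e^(0.2501t) = 2.
Solve: t = ln(2)/0.2501 ≈ 2.77 years.


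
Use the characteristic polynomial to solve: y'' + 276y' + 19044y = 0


Characteristic equation: r² + 276r + 19044 = 0, i.e. (r + 138)² = 0.
Repeated root r = -138; include an x factor for the second linearly independent solution.
General solution: y = (C₁ + C₂x)e^(-138x).


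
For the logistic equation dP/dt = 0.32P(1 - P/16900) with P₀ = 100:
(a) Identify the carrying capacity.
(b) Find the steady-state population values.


Logistic ODE dP/dt = 0.32P(1 - P/16900) has equilibria where dP/dt = 0, i.e. P = 0 or P = 16900.
The coefficient (1 - P/K) = 0 when P = K, identifying K = 16900 as the carrying capacity.
(a) K = 16900; (b) equilibria P = 0 and P = 16900.


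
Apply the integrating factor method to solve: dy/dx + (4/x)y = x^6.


P(x) = 4/x ⇒ μ = x^4.
(x^4 y)' = x^10 ⇒ x^4 y = x^11/(11) + C.
Solve for y: y = (1/11)x^7 + C/x^4.


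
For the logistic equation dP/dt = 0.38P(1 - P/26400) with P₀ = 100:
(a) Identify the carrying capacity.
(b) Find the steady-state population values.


Logistic ODE dP/dt = 0.38P(1 - P/26400) has equilibria where dP/dt = 0, i.e. P = 0 or P = 26400.
The coefficient (1 - P/K) = 0 when P = K, identifying K = 26400 as the carrying capacity.
(a) K = 26400; (b) equilibria P = 0 and P = 26400.


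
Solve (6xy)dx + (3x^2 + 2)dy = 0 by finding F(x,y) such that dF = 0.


Check exactness: ∂M/∂y = 6x and ∂N/∂x = 6x; equal, so the equation is exact.
Integrate M with respect to x (treating y as constant): ∫M dx = 3x^2y + h(y).
Differentiate w.r.t. y and set equal to N: the x-dependent terms already match, leaving h'(y) = 2. Integrate: h(y) = 2y.
So F(x,y) = 3x^2y + 2y.
General solution: 3x^2y + 2y = C.


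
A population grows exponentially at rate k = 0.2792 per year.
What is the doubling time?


Exponential growth: P(t) = P₀ e^(0.2792t). Set P(t)/P₀ = 2: e^(0.2792t) = 2.
Solve: t = ln(2)/0.2792 ≈ 2.48 years.


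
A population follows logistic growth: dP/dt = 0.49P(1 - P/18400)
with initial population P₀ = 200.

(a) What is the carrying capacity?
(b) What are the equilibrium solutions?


Logistic ODE dP/dt = 0.49P(1 - P/18400) has equilibria where dP/dt = 0, i.e. P = 0 or P = 18400.
The coefficient (1 - P/K) = 0 when P = K, identifying K = 18400 as the carrying capacity.
(a) K = 18400; (b) equilibria P = 0 and P = 18400.


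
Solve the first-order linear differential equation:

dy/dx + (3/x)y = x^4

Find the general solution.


P(x) = 3/x ⇒ μ = x^3.
(x^3 y)' = x^3·x^4 = x^7.
Integrate: x^3 y = x^8/(8) + C.
Solve for y: y = (1/8)x^5 + C/x^3.


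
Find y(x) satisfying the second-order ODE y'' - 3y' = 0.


Characteristic equation: r² - 3r = 0.
Factor: (r - 0)(r - 3) = 0 ⇒ r = 0, 3 (distinct real).
General solution: y = C₁ + C₂e^(3x).


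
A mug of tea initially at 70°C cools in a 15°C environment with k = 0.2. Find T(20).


Newton's law: dT/dt = -k(T - T_a) has solution T(t) = T_a + (T₀ - T_a)e^(-kt).
Plug in T_a = 15, T₀ = 70, k = 0.2, t = 20: T(20) = 15 + (55)e^(-4.00) ≈ 16.0°C.


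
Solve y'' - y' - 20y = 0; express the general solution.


Characteristic equation: r² - r - 20 = 0.
Factor: (r + 4)(r - 5) = 0 ⇒ r = -4, 5 (distinct real).
General solution: y = C₁e^(-4x) + C₂e^(5x).


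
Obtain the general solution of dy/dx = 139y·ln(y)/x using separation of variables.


Separate: dy/[y ln(y)] = 139 dx/x.
Substitute u = ln(y): du/u = 139 dx/x.
Integrate: ln|ln(y)| = 139ln|x| + C₀, hence ln(y) = C·x^139.


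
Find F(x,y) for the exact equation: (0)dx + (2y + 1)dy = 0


Check exactness: ∂M/∂y = 0 and ∂N/∂x = 0; equal, so the equation is exact.
Integrate M with respect to x (treating y as constant): ∫M dx = 0 + h(y).
Differentiate w.r.t. y and set equal to N: the x-dependent terms already match, leaving h'(y) = 2y + 1. Integrate: h(y) = y^2 + y.
So F(x,y) = y^2 + y.
General solution: y^2 + y = C.


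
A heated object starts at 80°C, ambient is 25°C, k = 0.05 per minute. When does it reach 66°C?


From T(t) = T_a + (T₀ - T_a)e^(-kt), set T(t) = 66:
(66 - 25) / (80 - 25) = e^(-0.05t), so t = -ln(0.745)/0.05 ≈ 5.9 minutes.


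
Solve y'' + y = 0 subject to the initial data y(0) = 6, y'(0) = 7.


Characteristic roots of r² + 1 = 0 are ±1i, so y = C₁cos(x) + C₂sin(x).
Apply y(0) = 6: C₁ = 6. Differentiate and apply y'(0) = 7: 1·C₂ = 7, so C₂ = 7.
Particular solution: y = 6cos(x) + 7sin(x).


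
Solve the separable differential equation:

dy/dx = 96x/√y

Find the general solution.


Separate: √y dy = 96x dx.
Integrate: (2/3)y^(3/2) = 48x² + C.


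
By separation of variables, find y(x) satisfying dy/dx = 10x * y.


Separate variables: dy/y = 10x dx.
Integrate: ln|y| = 5x^2 + C₀.
Exponentiate: y = Ce^(5x^2).


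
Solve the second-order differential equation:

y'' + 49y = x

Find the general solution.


Homogeneous: r² + 49 = 0 ⇒ r = ±7i, y_h = C₁cos(7x) + C₂sin(7x).
Polynomial forcing; try y_p = Ax + B. Then y_p'' + 49 y_p = 49(Ax + B) = x, so B = 0 and A = 1/49.
General solution: y = C₁cos(7x) + C₂sin(7x) + (1/49)x.


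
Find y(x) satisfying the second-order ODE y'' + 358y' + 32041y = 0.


Characteristic equation: r² + 358r + 32041 = 0, i.e. (r + 179)² = 0.
Repeated root r = -179; include an x factor for the second linearly independent solution.
General solution: y = (C₁ + C₂x)e^(-179x).


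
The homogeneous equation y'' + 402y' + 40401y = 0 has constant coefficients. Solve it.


Characteristic equation: r² + 402r + 40401 = 0, i.e. (r + 201)² = 0.
Repeated root r = -201; include an x factor for the second linearly independent solution.
General solution: y = (C₁ + C₂x)e^(-201x).


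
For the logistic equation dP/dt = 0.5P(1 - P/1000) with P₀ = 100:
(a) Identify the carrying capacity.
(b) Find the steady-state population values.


Logistic ODE dP/dt = 0.5P(1 - P/1000) has equilibria where dP/dt = 0, i.e. P = 0 or P = 1000.
The coefficient (1 - P/K) = 0 when P = K, identifying K = 1000 as the carrying capacity.
(a) K = 1000; (b) equilibria P = 0 and P = 1000.


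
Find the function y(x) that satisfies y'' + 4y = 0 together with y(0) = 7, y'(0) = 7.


Characteristic roots of r² + 4 = 0 are ±2i, so y = C₁cos(2x) + C₂sin(2x).
Apply y(0) = 7: C₁ = 7. Differentiate and apply y'(0) = 7: 2·C₂ = 7, so C₂ = 7/2.
Particular solution: y = 7cos(2x) + (7/2)sin(2x).


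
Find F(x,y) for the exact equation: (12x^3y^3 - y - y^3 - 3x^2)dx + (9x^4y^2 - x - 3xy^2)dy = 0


Check exactness: ∂M/∂y = 36x^3y^2 - 1 - 3y^2 and ∂N/∂x = 36x^3y^2 - 1 - 3y^2; equal, so the equation is exact.
Integrate M with respect to x (treating y as constant): ∫M dx = 3x^4y^3 - xy - xy^3 - x^3 + h(y).
Differentiate w.r.t. y and set equal to N: all terms match, so h'(y) = 0 and h is a constant absorbed into C.
General solution: 3x^4y^3 - xy - xy^3 - x^3 = C.


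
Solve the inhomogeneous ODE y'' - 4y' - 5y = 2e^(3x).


Characteristic roots of r² - 4r - 5 = 0 are 5, -1.
y_h = C₁e^(5x) + C₂e^(-x).
Forcing exponent 3 is not a characteristic root; try y_p = Ae^(3x).
Substitute: A·(9 + (-4)·3 + (-5)) = A·-8 = 2, so A = -1/4.
General solution: y = C₁e^(5x) + C₂e^(-x) - (1/4)e^(3x).


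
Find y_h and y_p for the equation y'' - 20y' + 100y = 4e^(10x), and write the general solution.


Characteristic polynomial (r - 10)² = 0; repeated root r = 10.
y_h = (C₁ + C₂x)e^(10x). Forcing matches the repeated root (resonance), so try y_p = Ax² e^(10x).
Substitute and solve for A: 2A = 4, so A = 2.
General solution: y = (C₁ + C₂x + 2x²)e^(10x).


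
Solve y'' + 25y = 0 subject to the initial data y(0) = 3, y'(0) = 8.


Characteristic roots of r² + 25 = 0 are ±5i, so y = C₁cos(5x) + C₂sin(5x).
Apply y(0) = 3: C₁ = 3. Differentiate and apply y'(0) = 8: 5·C₂ = 8, so C₂ = 8/5.
Particular solution: y = 3cos(5x) + (8/5)sin(5x).


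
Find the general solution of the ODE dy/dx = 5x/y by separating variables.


Separate variables: y dy = 5x dx.
Integrate both sides: y²/2 = (5/2)x^2 + C₀.
Multiply by 2: y² = 5x^2 + C.


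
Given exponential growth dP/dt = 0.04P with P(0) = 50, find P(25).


The ODE dP/dt = 0.04P has solution P(t) = P(0)e^(0.04t).
Substitute P(0) = 50 and t = 25: P(25) = 50 e^(1.00) ≈ 136.


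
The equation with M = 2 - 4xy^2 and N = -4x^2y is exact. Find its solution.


Check exactness: ∂M/∂y = -8xy and ∂N/∂x = -8xy; equal, so the equation is exact.
Integrate M with respect to x (treating y as constant): ∫M dx = 2x - 2x^2y^2 + h(y).
Differentiate w.r.t. y and set equal to N: all terms match, so h'(y) = 0 and h is a constant absorbed into C.
General solution: 2x - 2x^2y^2 = C.


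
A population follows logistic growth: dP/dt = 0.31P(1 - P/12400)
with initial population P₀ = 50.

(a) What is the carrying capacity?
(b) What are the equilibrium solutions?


Logistic ODE dP/dt = 0.31P(1 - P/12400) has equilibria where dP/dt = 0, i.e. P = 0 or P = 12400.
The coefficient (1 - P/K) = 0 when P = K, identifying K = 12400 as the carrying capacity.
(a) K = 12400; (b) equilibria P = 0 and P = 12400.


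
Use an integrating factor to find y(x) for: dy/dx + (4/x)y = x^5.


P(x) = 4/x ⇒ μ = x^4.
(x^4 y)' = x^4·x^5 = x^9.
Integrate: x^4 y = x^10/(10) + C.
Solve for y: y = (1/10)x^6 + C/x^4.


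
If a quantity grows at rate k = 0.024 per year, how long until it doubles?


Exponential growth: P(t) = P₀ e^(0.024t). Set P(t)/P₀ = 2: e^(0.024t) = 2.
Solve: t = ln(2)/0.024 ≈ 28.88 years.


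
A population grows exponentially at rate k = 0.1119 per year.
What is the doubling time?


Exponential growth: P(t) = P₀ e^(0.1119t). Set P(t)/P₀ = 2: e^(0.1119t) = 2.
Solve: t = ln(2)/0.1119 ≈ 6.19 years.


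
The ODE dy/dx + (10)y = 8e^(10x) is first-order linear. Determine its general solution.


P(x) = 10 ⇒ μ = e^(10x).
(μ y)' = 8e^(20x) ⇒ μ y = (8/20)e^(20x) + C.
Divide by μ: y = (2/5)e^(10x) + Ce^(-10x).


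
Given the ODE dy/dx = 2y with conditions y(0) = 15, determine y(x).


General solution of y' = 2y is y = Ce^(2x).
Apply y(0) = 15: C = 15.
Particular solution: y = 15e^(2x).


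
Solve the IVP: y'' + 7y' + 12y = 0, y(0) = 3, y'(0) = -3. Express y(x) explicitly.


Characteristic roots of r² + 7r + 12 = 0 are -4, -3.
General solution y = c₁ e^(-4x) + c₂ e^(-3x).
Apply y(0) = 3: c₁ + c₂ = 3. Apply y'(0) = -3: -4 c₁ - 3 c₂ = -3.
Solve: c₁ = -6, c₂ = 9.
Particular solution: y = -6e^(-4x) + 9e^(-3x).


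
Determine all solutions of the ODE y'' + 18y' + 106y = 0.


Characteristic equation: r² + 18r + 106 = 0.
Discriminant is negative; roots r = -9 ± 5i (complex conjugate pair).
General solution uses e^(α x)(C₁ cos(β x) + C₂ sin(β x)): y = e^(-9x)(C₁cos(5x) + C₂sin(5x)).


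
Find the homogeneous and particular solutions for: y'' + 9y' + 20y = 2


Characteristic roots of r² + 9r + 20 = 0 are -5, -4.
y_h = C₁e^(-5x) + C₂e^(-4x).
Constant forcing; try y_p = A. Then 20A = 2 ⇒ A = 1/10.
General solution: y = C₁e^(-5x) + C₂e^(-4x) + 1/10.


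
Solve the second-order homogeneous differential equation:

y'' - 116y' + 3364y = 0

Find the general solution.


Characteristic equation: r² - 116r + 3364 = 0, i.e. (r - 58)² = 0.
Repeated root r = 58; include an x factor for the second linearly independent solution.
General solution: y = (C₁ + C₂x)e^(58x).


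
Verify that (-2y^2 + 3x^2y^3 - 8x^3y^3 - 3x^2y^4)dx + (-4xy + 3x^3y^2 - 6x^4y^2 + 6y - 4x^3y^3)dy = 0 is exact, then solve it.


Check exactness: ∂M/∂y = -4y + 9x^2y^2 - 24x^3y^2 - 12x^2y^3 and ∂N/∂x = -4y + 9x^2y^2 - 24x^3y^2 - 12x^2y^3; equal, so the equation is exact.
Integrate M with respect to x (treating y as constant): ∫M dx = -2xy^2 + x^3y^3 - 2x^4y^3 - x^3y^4 + h(y).
Differentiate w.r.t. y and set equal to N: the x-dependent terms already match, leaving h'(y) = 6y. Integrate: h(y) = 3y^2.
So F(x,y) = -2xy^2 + x^3y^3 - 2x^4y^3 + 3y^2 - x^3y^4.
General solution: -2xy^2 + x^3y^3 - 2x^4y^3 + 3y^2 - x^3y^4 = C.


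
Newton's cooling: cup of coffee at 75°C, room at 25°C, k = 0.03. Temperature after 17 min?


Newton's law: dT/dt = -k(T - T_a) has solution T(t) = T_a + (T₀ - T_a)e^(-kt).
Plug in T_a = 25, T₀ = 75, k = 0.03, t = 17: T(17) = 25 + (50)e^(-0.51) ≈ 55.0°C.


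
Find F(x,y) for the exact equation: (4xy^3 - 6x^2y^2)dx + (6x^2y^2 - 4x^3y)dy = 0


Check exactness: ∂M/∂y = 12xy^2 - 12x^2y and ∂N/∂x = 12xy^2 - 12x^2y; equal, so the equation is exact.
Integrate M with respect to x (treating y as constant): ∫M dx = 2x^2y^3 - 2x^3y^2 + h(y).
Differentiate w.r.t. y and set equal to N: all terms match, so h'(y) = 0 and h is a constant absorbed into C.
General solution: 2x^2y^3 - 2x^3y^2 = C.


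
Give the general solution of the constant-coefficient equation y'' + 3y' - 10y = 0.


Characteristic equation: r² + 3r - 10 = 0.
Factor: (r - 2)(r + 5) = 0 ⇒ r = 2, -5 (distinct real).
General solution: y = C₁e^(2x) + C₂e^(-5x).


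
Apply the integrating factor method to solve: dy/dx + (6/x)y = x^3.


P(x) = 6/x ⇒ μ = x^6.
(x^6 y)' = x^6·x^3 = x^9.
Integrate: x^6 y = x^10/(10) + C.
Solve for y: y = (1/10)x^4 + C/x^6.


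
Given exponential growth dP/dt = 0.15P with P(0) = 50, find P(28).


The ODE dP/dt = 0.15P has solution P(t) = P(0)e^(0.15t).
Substitute P(0) = 50 and t = 28: P(28) = 50 e^(4.20) ≈ 3334.


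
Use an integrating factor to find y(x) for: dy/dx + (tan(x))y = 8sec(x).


P(x) = tan(x) ⇒ μ = e^(∫tan(x)dx) = sec(x).
(sec(x) y)' = 8sec²(x) ⇒ sec(x) y = 8tan(x) + C.
Multiply by cos(x): y = 8sin(x) + C·cos(x).


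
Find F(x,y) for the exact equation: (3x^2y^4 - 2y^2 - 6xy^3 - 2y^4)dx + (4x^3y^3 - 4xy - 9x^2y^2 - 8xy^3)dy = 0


Check exactness: ∂M/∂y = 12x^2y^3 - 4y - 18xy^2 - 8y^3 and ∂N/∂x = 12x^2y^3 - 4y - 18xy^2 - 8y^3; equal, so the equation is exact.
Integrate M with respect to x (treating y as constant): ∫M dx = x^3y^4 - 2xy^2 - 3x^2y^3 - 2xy^4 + h(y).
Differentiate w.r.t. y and set equal to N: all terms match, so h'(y) = 0 and h is a constant absorbed into C.
General solution: x^3y^4 - 2xy^2 - 3x^2y^3 - 2xy^4 = C.


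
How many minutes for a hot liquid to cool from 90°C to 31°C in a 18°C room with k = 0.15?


From T(t) = T_a + (T₀ - T_a)e^(-kt), set T(t) = 31:
(31 - 18) / (90 - 18) = e^(-0.15t), so t = -ln(0.181)/0.15 ≈ 11.4 minutes.


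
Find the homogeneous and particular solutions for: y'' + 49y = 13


Homogeneous part: r² + 49 = 0 ⇒ r = ±7i, so y_h = C₁cos(7x) + C₂sin(7x).
Try constant y_p = A; plug in: 49A = 13 ⇒ A = 13/49.
General solution: y = C₁cos(7x) + C₂sin(7x) + 13/49.


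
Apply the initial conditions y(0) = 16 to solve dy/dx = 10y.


General solution of y' = 10y is y = Ce^(10x).
Apply y(0) = 16: C = 16.
Particular solution: y = 16e^(10x).


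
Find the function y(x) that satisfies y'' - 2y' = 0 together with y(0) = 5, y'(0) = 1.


Characteristic roots of r² - 2r = 0 are 2, 0.
General solution y = c₁ e^(2x) + c₂.
Apply y(0) = 5: c₁ + c₂ = 5. Apply y'(0) = 1: 2 c₁ + 0 c₂ = 1.
Solve: c₁ = 1/2, c₂ = 9/2.
Particular solution: y = (1/2)e^(2x) + 9/2.


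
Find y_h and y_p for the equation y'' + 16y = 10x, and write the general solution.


Homogeneous: r² + 16 = 0 ⇒ r = ±4i, y_h = C₁cos(4x) + C₂sin(4x).
Polynomial forcing; try y_p = Ax + B. Then y_p'' + 16 y_p = 16(Ax + B) = 10x, so B = 0 and A = 5/8.
General solution: y = C₁cos(4x) + C₂sin(4x) + (5/8)x.


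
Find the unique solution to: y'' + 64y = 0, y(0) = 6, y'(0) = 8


Characteristic roots of r² + 64 = 0 are ±8i, so y = C₁cos(8x) + C₂sin(8x).
Apply y(0) = 6: C₁ = 6. Differentiate and apply y'(0) = 8: 8·C₂ = 8, so C₂ = 1.
Particular solution: y = 6cos(8x) + sin(8x).


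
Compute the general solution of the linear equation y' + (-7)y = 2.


P(x) = -7 ⇒ μ = e^(-7x).
(μ y)' = 2e^(-7x) ⇒ μ y = -(2/7)e^(-7x) + C.
Divide by μ: y = -2/7 + Ce^(7x).


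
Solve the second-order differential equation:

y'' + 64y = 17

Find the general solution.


Homogeneous part: r² + 64 = 0 ⇒ r = ±8i, so y_h = C₁cos(8x) + C₂sin(8x).
Try constant y_p = A; plug in: 64A = 17 ⇒ A = 17/64.
General solution: y = C₁cos(8x) + C₂sin(8x) + 17/64.


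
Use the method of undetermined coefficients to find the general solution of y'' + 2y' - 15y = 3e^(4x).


Characteristic roots of r² + 2r - 15 = 0 are 3, -5.
y_h = C₁e^(3x) + C₂e^(-5x).
Forcing exponent 4 is not a characteristic root; try y_p = Ae^(4x).
Substitute: A·(16 + (2)·4 + (-15)) = A·9 = 3, so A = 1/3.
General solution: y = C₁e^(3x) + C₂e^(-5x) + (1/3)e^(4x).


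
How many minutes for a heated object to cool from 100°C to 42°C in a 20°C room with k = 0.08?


From T(t) = T_a + (T₀ - T_a)e^(-kt), set T(t) = 42:
(42 - 20) / (100 - 20) = e^(-0.08t), so t = -ln(0.275)/0.08 ≈ 16.1 minutes.


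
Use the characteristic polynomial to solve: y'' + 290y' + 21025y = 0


Characteristic equation: r² + 290r + 21025 = 0, i.e. (r + 145)² = 0.
Repeated root r = -145; include an x factor for the second linearly independent solution.
General solution: y = (C₁ + C₂x)e^(-145x).


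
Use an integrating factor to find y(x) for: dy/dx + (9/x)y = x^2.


P(x) = 9/x ⇒ μ = x^9.
(x^9 y)' = x^11 ⇒ x^9 y = x^12/(12) + C.
Solve for y: y = (1/12)x^3 + C/x^9.


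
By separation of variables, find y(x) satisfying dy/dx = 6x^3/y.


Separate variables: y dy = 6x^3 dx.
Integrate both sides: y²/2 = (3/2)x^4 + C₀.
Multiply by 2: y² = 3x^4 + C.


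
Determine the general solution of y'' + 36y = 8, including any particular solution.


Homogeneous part: r² + 36 = 0 ⇒ r = ±6i, so y_h = C₁cos(6x) + C₂sin(6x).
Try constant y_p = A; plug in: 36A = 8 ⇒ A = 2/9.
General solution: y = C₁cos(6x) + C₂sin(6x) + 2/9.


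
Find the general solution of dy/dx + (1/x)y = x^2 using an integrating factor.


P(x) = 1/x ⇒ μ = x^1.
(x^1 y)' = x^3 ⇒ x^1 y = x^4/(4) + C.
Solve for y: y = (1/4)x^3 + C/x^1.


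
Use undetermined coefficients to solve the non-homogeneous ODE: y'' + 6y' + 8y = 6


Characteristic roots of r² + 6r + 8 = 0 are -2, -4.
y_h = C₁e^(-2x) + C₂e^(-4x).
Constant forcing; try y_p = A. Then 8A = 6 ⇒ A = 3/4.
General solution: y = C₁e^(-2x) + C₂e^(-4x) + 3/4.


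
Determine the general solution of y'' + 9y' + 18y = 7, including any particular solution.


Characteristic roots of r² + 9r + 18 = 0 are -3, -6.
y_h = C₁e^(-3x) + C₂e^(-6x).
Constant forcing; try y_p = A. Then 18A = 7 ⇒ A = 7/18.
General solution: y = C₁e^(-3x) + C₂e^(-6x) + 7/18.


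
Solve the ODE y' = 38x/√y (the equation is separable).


Separate: √y dy = 38x dx.
Integrate: (2/3)y^(3/2) = 19x² + C.


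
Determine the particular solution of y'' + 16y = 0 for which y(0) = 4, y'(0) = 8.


Characteristic roots of r² + 16 = 0 are ±4i, so y = C₁cos(4x) + C₂sin(4x).
Apply y(0) = 4: C₁ = 4. Differentiate and apply y'(0) = 8: 4·C₂ = 8, so C₂ = 2.
Particular solution: y = 4cos(4x) + 2sin(4x).


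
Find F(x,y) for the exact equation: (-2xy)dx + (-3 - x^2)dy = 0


Check exactness: ∂M/∂y = -2x and ∂N/∂x = -2x; equal, so the equation is exact.
Integrate M with respect to x (treating y as constant): ∫M dx = -x^2y + h(y).
Differentiate w.r.t. y and set equal to N: the x-dependent terms already match, leaving h'(y) = -3. Integrate: h(y) = -3y.
So F(x,y) = -3y - x^2y.
General solution: -3y - x^2y = C.


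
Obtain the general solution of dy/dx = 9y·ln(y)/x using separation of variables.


Separate: dy/[y ln(y)] = 9 dx/x.
Substitute u = ln(y): du/u = 9 dx/x.
Integrate: ln|ln(y)| = 9ln|x| + C₀, hence ln(y) = C·x^9.


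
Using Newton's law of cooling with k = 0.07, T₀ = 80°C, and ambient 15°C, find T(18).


Newton's law: dT/dt = -k(T - T_a) has solution T(t) = T_a + (T₀ - T_a)e^(-kt).
Plug in T_a = 15, T₀ = 80, k = 0.07, t = 18: T(18) = 15 + (65)e^(-1.26) ≈ 33.4°C.


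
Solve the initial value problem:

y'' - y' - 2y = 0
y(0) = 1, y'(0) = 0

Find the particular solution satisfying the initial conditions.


Characteristic roots of r² - r - 2 = 0 are 2, -1.
General solution y = c₁ e^(2x) + c₂ e^(-x).
Apply y(0) = 1: c₁ + c₂ = 1. Apply y'(0) = 0: 2 c₁ - 1 c₂ = 0.
Solve: c₁ = 1/3, c₂ = 2/3.
Particular solution: y = (1/3)e^(2x) + (2/3)e^(-x).


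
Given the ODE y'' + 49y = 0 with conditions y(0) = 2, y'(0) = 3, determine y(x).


Characteristic roots of r² + 49 = 0 are ±7i, so y = C₁cos(7x) + C₂sin(7x).
Apply y(0) = 2: C₁ = 2. Differentiate and apply y'(0) = 3: 7·C₂ = 3, so C₂ = 3/7.
Particular solution: y = 2cos(7x) + (3/7)sin(7x).


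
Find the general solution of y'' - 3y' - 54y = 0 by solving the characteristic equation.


Characteristic equation: r² - 3r - 54 = 0.
Factor: (r + 6)(r - 9) = 0 ⇒ r = -6, 9 (distinct real).
General solution: y = C₁e^(-6x) + C₂e^(9x).
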